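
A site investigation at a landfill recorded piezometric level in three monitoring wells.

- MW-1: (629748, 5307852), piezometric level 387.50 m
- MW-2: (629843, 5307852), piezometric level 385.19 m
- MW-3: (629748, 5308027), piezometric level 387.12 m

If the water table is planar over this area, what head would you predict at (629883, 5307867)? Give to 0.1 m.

∂h/∂x = (385.19 − 387.50) / (629843 − 629748) = -0.02432
∂h/∂y = (387.12 − 387.50) / (5308027 − 5307852) = -0.002171
h(629883, 5307867) = 387.50 + (-0.02432)·(135) + (-0.002171)·(15) = 387.50 -3.283 -0.033 = 384.185 m.

384.2 m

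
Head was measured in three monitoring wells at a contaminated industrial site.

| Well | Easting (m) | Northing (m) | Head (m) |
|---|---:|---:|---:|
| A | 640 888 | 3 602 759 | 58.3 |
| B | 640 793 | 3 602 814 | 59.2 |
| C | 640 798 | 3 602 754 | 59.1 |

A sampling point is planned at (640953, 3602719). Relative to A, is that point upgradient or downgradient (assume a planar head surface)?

Differences from A: to B (Δx, Δy, Δh) = (-95, 55, +0.9); to C = (-90, -5, +0.8).
Solve a·Δx + b·Δy = Δh: det = (-95)·(-5) − (-90)·55 = 5425.
∂h/∂x = [(+0.9)·(-5) − (+0.8)·55] / 5425 = -0.008940
∂h/∂y = [(-95)·(+0.8) − (-90)·(+0.9)] / 5425 = +0.0009217
Head at (640953, 3602719) = 58.3 + (-0.008940)·(65) + (+0.0009217)·(-40) = 57.68 m.
That is lower than the 58.3 m at A, so the point is downgradient.

downgradient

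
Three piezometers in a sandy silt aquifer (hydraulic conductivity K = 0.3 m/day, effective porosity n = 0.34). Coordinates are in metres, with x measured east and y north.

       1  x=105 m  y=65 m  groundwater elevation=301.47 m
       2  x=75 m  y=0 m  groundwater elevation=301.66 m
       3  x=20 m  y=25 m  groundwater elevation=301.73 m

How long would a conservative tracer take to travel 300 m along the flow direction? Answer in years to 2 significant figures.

Taking 1 as reference: 2−1 = (-30, -65, +0.19); 3−1 = (-85, -40, +0.26).
Solve a·Δx + b·Δy = Δh: det = (-30)·(-40) − (-85)·(-65) = -4325.
∂h/∂x = [(+0.19)·(-40) − (+0.26)·(-65)] / -4325 = -0.002150
∂h/∂y = [(-30)·(+0.26) − (-85)·(+0.19)] / -4325 = -0.001931
|∇h| = √(-0.002150² + -0.001931²) = 0.00289
Seepage velocity v = K·i/n = 0.3 × 0.00289 / 0.34 = 0.00255 m/day.
t = 300 / 0.00255 = 1.176e+05 days = 322 years.

320 years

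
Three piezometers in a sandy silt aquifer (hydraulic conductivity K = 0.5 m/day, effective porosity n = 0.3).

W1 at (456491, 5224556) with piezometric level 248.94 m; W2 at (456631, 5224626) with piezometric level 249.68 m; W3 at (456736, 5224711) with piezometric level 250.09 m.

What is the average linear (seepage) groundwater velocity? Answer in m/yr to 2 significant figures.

5.3 m/yr

Differences from W1: to W2 (Δx, Δy, Δh) = (140, 70, +0.74); to W3 = (245, 155, +1.15).
Determinant of the coordinate differences = 140·155 − 245·70 = 4550.
∂h/∂x = [(+0.74)·155 − (+1.15)·70] / 4550 = +0.007516
∂h/∂y = [140·(+1.15) − 245·(+0.74)] / 4550 = -0.004462
|∇h| = √(0.007516² + -0.004462²) = 0.008741
Seepage velocity v = K·i/n = 0.5 × 0.008741 / 0.3 = 0.01457 m/day = 5.322 m/yr.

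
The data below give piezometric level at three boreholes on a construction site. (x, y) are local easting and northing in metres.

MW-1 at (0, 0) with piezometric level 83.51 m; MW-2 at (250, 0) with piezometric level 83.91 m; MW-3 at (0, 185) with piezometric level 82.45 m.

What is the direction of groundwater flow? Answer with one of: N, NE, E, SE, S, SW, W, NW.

N

∂h/∂x = (83.91 − 83.51) / (250 − 0) = +0.001600
∂h/∂y = (82.45 − 83.51) / (185 − 0) = -0.005730
Flow = −∇h = (-0.001600 east, +0.005730 north), which points north.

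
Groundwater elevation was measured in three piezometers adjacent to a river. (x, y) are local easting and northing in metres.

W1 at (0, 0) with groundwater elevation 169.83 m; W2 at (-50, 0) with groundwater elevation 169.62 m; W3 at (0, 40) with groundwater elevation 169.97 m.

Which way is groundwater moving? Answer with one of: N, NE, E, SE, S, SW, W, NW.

SW

∂h/∂x = (169.62 − 169.83) / (-50 − 0) = +0.004200
∂h/∂y = (169.97 − 169.83) / (40 − 0) = +0.003500
Flow = −∇h = (-0.004200 east, -0.003500 north), which points southwest.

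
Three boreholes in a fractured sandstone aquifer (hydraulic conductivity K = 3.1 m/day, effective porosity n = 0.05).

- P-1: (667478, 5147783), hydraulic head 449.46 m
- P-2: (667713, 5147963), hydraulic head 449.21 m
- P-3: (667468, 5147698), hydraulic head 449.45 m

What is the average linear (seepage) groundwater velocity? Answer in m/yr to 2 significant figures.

Taking P-1 as reference: P-2−P-1 = (235, 180, -0.25); P-3−P-1 = (-10, -85, -0.01).
Determinant of the coordinate differences = 235·(-85) − (-10)·180 = -18175.
∂h/∂x = [(-0.25)·(-85) − (-0.01)·180] / -18175 = -0.001268
∂h/∂y = [235·(-0.01) − (-10)·(-0.25)] / -18175 = +0.0002669
|∇h| = √(-0.001268² + 0.0002669²) = 0.001296
Seepage velocity v = K·i/n = 3.1 × 0.001296 / 0.05 = 0.08035 m/day = 29.35 m/yr.

29 m/yr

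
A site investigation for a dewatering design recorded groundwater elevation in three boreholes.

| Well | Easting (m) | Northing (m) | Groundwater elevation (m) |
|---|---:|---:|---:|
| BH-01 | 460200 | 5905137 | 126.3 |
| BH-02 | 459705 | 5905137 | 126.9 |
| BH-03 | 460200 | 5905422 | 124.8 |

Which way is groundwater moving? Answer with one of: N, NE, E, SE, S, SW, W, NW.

N

∂h/∂x = (126.9 − 126.3) / (459705 − 460200) = -0.001212
∂h/∂y = (124.8 − 126.3) / (5905422 − 5905137) = -0.005263
Flow = −∇h = (+0.001212 east, +0.005263 north), which points north.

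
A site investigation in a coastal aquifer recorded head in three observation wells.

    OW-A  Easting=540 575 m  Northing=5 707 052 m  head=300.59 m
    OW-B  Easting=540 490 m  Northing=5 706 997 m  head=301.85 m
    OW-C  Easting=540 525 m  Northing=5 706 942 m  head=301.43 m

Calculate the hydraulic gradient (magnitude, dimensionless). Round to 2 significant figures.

0.014

With h = a·x + b·y + c and OW-A as origin, the differences give:
  (-85)·a + (-55)·b = +1.26
  (-50)·a + (-110)·b = +0.84
Eliminate b (×(-110) and ×(-55), subtract): 6600·a = -92.400 → a = ∂h/∂x = -0.01400
Back-substitute: b = ∂h/∂y = -0.001273.
|∇h| = √(-0.01400² + -0.001273²) = 0.01406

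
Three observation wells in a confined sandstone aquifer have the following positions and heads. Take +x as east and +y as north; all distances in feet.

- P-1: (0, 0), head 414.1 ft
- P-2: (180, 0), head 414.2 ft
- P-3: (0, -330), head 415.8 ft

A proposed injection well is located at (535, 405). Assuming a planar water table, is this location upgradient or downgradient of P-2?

∂h/∂x = (414.2 − 414.1) / (180 − 0) = +0.0005556
∂h/∂y = (415.8 − 414.1) / (-330 − 0) = -0.005152
Head at (535, 405) = 414.1 + (+0.0005556)·(535) + (-0.005152)·(405) = 412.31 ft.
That is lower than the 414.2 ft at P-2, so the point is downgradient.

downgradient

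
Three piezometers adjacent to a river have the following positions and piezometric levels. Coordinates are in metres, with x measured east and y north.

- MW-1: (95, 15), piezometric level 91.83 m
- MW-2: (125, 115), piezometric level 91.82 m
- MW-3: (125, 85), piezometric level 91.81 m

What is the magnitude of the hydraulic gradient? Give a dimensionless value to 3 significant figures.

0.00148

Differences from MW-1: to MW-2 (Δx, Δy, Δh) = (30, 100, -0.01); to MW-3 = (30, 70, -0.02).
Solve a·Δx + b·Δy = Δh: det = 30·70 − 30·100 = -900.
∂h/∂x = [(-0.01)·70 − (-0.02)·100] / -900 = -0.001444
∂h/∂y = [30·(-0.02) − 30·(-0.01)] / -900 = +0.0003333
|∇h| = √(-0.001444² + 0.0003333²) = 0.001482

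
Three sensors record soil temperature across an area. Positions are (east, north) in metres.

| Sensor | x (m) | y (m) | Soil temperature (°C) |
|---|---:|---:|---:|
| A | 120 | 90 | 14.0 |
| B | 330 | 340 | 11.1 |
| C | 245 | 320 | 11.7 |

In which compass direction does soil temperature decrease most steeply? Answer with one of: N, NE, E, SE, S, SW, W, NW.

Taking A as reference: B−A = (210, 250, -2.9); C−A = (125, 230, -2.3).
Solve a·Δx + b·Δy = ΔT: det = 210·230 − 125·250 = 17050.
∂T/∂x = [(-2.9)·230 − (-2.3)·250] / 17050 = -0.005396
∂T/∂y = [210·(-2.3) − 125·(-2.9)] / 17050 = -0.007067
Steepest decrease is along −∇f = (+0.005396 E, +0.007067 N) → northeast.

NE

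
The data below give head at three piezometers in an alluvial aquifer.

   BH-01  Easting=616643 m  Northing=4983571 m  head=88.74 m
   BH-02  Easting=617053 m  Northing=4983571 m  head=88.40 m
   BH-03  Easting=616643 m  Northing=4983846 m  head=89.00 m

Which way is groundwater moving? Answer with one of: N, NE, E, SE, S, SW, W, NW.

∂h/∂x = (88.40 − 88.74) / (617053 − 616643) = -0.0008293
∂h/∂y = (89.00 − 88.74) / (4983846 − 4983571) = +0.0009455
Flow = −∇h = (+0.0008293 east, -0.0009455 north), which points southeast.

SE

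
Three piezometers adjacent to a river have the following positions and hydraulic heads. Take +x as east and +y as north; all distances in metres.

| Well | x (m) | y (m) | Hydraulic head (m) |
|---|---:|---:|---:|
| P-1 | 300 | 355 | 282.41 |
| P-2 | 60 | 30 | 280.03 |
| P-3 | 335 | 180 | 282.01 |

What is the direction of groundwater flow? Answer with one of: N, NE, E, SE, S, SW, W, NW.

Differences from P-1: to P-2 (Δx, Δy, Δh) = (-240, -325, -2.38); to P-3 = (35, -175, -0.40).
Solve a·Δx + b·Δy = Δh: det = (-240)·(-175) − 35·(-325) = 53375.
∂h/∂x = [(-2.38)·(-175) − (-0.40)·(-325)] / 53375 = +0.005368
∂h/∂y = [(-240)·(-0.40) − 35·(-2.38)] / 53375 = +0.003359
Flow = −∇h = (-0.005368 east, -0.003359 north), which points southwest.

SW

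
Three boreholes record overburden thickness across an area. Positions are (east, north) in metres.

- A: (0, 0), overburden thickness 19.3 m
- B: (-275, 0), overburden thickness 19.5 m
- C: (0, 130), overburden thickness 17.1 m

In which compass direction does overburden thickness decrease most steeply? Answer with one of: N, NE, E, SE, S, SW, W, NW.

N

∂d/∂x = (19.5 − 19.3) / (-275 − 0) = -0.0007273
∂d/∂y = (17.1 − 19.3) / (130 − 0) = -0.01692
Steepest decrease is along −∇f = (+0.0007273 E, +0.01692 N) → north.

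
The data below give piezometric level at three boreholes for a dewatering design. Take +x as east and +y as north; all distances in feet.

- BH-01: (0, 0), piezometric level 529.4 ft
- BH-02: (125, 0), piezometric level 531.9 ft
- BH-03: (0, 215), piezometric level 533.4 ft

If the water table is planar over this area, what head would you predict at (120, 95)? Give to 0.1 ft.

∂h/∂x = (531.9 − 529.4) / (125 − 0) = +0.02000
∂h/∂y = (533.4 − 529.4) / (215 − 0) = +0.01860
h(120, 95) = 529.4 + (+0.02000)·(120) + (+0.01860)·(95) = 529.4 +2.400 +1.767 = 533.567 ft.

533.6 ft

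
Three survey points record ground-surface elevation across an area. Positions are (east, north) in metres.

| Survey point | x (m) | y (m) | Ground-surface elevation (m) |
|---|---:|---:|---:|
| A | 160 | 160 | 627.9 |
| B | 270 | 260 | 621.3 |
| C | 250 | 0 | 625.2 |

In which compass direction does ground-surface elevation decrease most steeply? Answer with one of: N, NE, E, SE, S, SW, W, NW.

Taking A as reference: B−A = (110, 100, -6.6); C−A = (90, -160, -2.7).
Solve a·Δx + b·Δy = Δz: det = 110·(-160) − 90·100 = -26600.
∂z/∂x = [(-6.6)·(-160) − (-2.7)·100] / -26600 = -0.04985
∂z/∂y = [110·(-2.7) − 90·(-6.6)] / -26600 = -0.01117
Steepest decrease is along −∇f = (+0.04985 E, +0.01117 N) → east.

E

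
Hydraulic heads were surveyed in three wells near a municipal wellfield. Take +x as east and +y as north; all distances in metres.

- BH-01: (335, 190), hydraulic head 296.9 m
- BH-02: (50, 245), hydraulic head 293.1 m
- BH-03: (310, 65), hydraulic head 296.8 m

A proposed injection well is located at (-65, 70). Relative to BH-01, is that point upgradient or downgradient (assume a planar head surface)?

downgradient

Differences from BH-01: to BH-02 (Δx, Δy, Δh) = (-285, 55, -3.8); to BH-03 = (-25, -125, -0.1).
Solve a·Δx + b·Δy = Δh: det = (-285)·(-125) − (-25)·55 = 37000.
∂h/∂x = [(-3.8)·(-125) − (-0.1)·55] / 37000 = +0.01299
∂h/∂y = [(-285)·(-0.1) − (-25)·(-3.8)] / 37000 = -0.001797
Head at (-65, 70) = 296.9 + (+0.01299)·(-400) + (-0.001797)·(-120) = 291.92 m.
That is lower than the 296.9 m at BH-01, so the point is downgradient.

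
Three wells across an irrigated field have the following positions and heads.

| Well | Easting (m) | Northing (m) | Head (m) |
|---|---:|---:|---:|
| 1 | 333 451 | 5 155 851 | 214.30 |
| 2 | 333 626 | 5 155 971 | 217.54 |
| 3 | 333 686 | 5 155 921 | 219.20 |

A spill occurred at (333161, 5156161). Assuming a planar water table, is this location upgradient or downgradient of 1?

Three-point gradient (reference 1): Δ to 2 = (175, 120, +3.24), Δ to 3 = (235, 70, +4.90).
∂h/∂x = +0.02265, ∂h/∂y = -0.006025 (det = -15950).
Head at (333161, 5156161) = 214.30 + (+0.02265)·(-290) + (-0.006025)·(310) = 205.86 m.
That is lower than the 214.30 m at 1, so the point is downgradient.

downgradient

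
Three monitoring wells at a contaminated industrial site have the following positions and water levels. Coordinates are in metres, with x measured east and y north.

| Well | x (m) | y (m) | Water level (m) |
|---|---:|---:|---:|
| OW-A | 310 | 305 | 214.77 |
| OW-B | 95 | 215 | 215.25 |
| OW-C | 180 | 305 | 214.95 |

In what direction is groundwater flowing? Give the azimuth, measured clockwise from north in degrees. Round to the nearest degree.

034°

Taking OW-A as reference: OW-B−OW-A = (-215, -90, +0.48); OW-C−OW-A = (-130, 0, +0.18).
Determinant of the coordinate differences = (-215)·0 − (-130)·(-90) = -11700.
∂h/∂x = [(+0.48)·0 − (+0.18)·(-90)] / -11700 = -0.001385
∂h/∂y = [(-215)·(+0.18) − (-130)·(+0.48)] / -11700 = -0.002026
Flow direction (−∇h) has components (+0.001385 E, +0.002026 N).
Azimuth = atan2(E, N) = atan2(+0.001385, +0.002026) = 34.4° ≈ 034°.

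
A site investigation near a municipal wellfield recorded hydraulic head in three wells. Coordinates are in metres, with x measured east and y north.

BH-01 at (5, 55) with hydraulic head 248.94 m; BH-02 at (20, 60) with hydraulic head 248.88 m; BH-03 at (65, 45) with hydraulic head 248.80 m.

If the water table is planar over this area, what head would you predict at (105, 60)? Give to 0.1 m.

248.6 m

Three-point gradient (reference BH-01): Δ to BH-02 = (15, 5, -0.06), Δ to BH-03 = (60, -10, -0.14).
∂h/∂x = -0.002889, ∂h/∂y = -0.003333 (det = -450).
h(105, 60) = 248.94 + (-0.002889)·(100) + (-0.003333)·(5) = 248.94 -0.289 -0.017 = 248.634 m.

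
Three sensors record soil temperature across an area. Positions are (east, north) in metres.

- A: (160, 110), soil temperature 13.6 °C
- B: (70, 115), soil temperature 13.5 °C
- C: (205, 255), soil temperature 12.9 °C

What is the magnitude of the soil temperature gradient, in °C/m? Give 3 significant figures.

0.00515 °C/m

Differences from A: to B (Δx, Δy, Δh) = (-90, 5, -0.1); to C = (45, 145, -0.7).
Solve a·Δx + b·Δy = ΔT: det = (-90)·145 − 45·5 = -13275.
∂T/∂x = [(-0.1)·145 − (-0.7)·5] / -13275 = +0.0008286
∂T/∂y = [(-90)·(-0.7) − 45·(-0.1)] / -13275 = -0.005085
|∇f| = √(0.0008286² + -0.005085²) = 0.005152 °C/m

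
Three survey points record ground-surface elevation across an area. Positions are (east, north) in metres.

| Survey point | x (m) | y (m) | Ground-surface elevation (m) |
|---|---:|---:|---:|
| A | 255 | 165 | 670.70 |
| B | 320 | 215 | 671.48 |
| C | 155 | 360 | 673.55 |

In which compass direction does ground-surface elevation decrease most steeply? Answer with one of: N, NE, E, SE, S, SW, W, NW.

Taking A as reference: B−A = (65, 50, +0.78); C−A = (-100, 195, +2.85).
Solve a·Δx + b·Δy = Δz: det = 65·195 − (-100)·50 = 17675.
∂z/∂x = [(+0.78)·195 − (+2.85)·50] / 17675 = +0.0005431
∂z/∂y = [65·(+2.85) − (-100)·(+0.78)] / 17675 = +0.01489
Steepest decrease is along −∇f = (-0.0005431 E, -0.01489 N) → south.

S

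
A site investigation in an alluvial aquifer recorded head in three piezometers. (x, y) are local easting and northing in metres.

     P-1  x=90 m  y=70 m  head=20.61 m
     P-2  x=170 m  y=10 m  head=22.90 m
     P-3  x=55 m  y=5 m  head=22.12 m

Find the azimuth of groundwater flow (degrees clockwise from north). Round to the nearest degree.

344°

Three-point gradient (reference P-1): Δ to P-2 = (80, -60, +2.29), Δ to P-3 = (-35, -65, +1.51).
∂h/∂x = +0.007979, ∂h/∂y = -0.02753 (det = -7300).
Flow direction (−∇h) has components (-0.007979 E, +0.02753 N).
Azimuth = atan2(E, N) = atan2(-0.007979, +0.02753) = 343.8° ≈ 344°.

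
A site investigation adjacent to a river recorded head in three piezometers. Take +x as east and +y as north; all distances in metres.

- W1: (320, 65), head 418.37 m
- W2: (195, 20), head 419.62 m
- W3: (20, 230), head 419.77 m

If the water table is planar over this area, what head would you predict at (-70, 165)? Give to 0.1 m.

420.9 m

Taking W1 as reference: W2−W1 = (-125, -45, +1.25); W3−W1 = (-300, 165, +1.40).
Determinant of the coordinate differences = (-125)·165 − (-300)·(-45) = -34125.
∂h/∂x = [(+1.25)·165 − (+1.40)·(-45)] / -34125 = -0.007890
∂h/∂y = [(-125)·(+1.40) − (-300)·(+1.25)] / -34125 = -0.005861
h(-70, 165) = 418.37 + (-0.007890)·(-390) + (-0.005861)·(100) = 418.37 +3.077 -0.586 = 420.861 m.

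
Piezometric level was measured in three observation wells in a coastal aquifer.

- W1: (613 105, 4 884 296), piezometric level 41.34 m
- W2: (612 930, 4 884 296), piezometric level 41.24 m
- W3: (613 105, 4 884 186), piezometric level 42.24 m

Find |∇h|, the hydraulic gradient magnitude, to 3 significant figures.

∂h/∂x = (41.24 − 41.34) / (612930 − 613105) = +0.0005714
∂h/∂y = (42.24 − 41.34) / (4884186 − 4884296) = -0.008182
|∇h| = √(0.0005714² + -0.008182²) = 0.008202

0.00820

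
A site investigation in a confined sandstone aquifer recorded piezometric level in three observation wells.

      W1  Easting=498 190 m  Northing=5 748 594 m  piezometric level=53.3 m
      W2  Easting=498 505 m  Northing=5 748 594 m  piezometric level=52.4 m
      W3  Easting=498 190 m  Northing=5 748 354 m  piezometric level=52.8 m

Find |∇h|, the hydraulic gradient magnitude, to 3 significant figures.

0.00354

∂h/∂x = (52.4 − 53.3) / (498505 − 498190) = -0.002857
∂h/∂y = (52.8 − 53.3) / (5748354 − 5748594) = +0.002083
|∇h| = √(-0.002857² + 0.002083²) = 0.003536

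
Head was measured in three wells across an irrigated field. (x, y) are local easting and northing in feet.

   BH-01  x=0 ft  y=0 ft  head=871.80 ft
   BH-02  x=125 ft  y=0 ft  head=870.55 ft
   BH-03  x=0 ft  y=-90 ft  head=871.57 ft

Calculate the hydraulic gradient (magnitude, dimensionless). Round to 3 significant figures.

0.0103

∂h/∂x = (870.55 − 871.80) / (125 − 0) = -0.01000
∂h/∂y = (871.57 − 871.80) / (-90 − 0) = +0.002556
|∇h| = √(-0.01000² + 0.002556²) = 0.01032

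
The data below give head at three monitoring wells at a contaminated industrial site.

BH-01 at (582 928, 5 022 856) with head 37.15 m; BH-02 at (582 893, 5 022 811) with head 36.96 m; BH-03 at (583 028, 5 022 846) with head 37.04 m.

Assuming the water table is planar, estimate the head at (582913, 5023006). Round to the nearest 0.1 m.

37.9 m

Three-point gradient (reference BH-01): Δ to BH-02 = (-35, -45, -0.19), Δ to BH-03 = (100, -10, -0.11).
∂h/∂x = -0.0006289, ∂h/∂y = +0.004711 (det = 4850).
h(582913, 5023006) = 37.15 + (-0.0006289)·(-15) + (+0.004711)·(150) = 37.15 +0.009 +0.707 = 37.866 m.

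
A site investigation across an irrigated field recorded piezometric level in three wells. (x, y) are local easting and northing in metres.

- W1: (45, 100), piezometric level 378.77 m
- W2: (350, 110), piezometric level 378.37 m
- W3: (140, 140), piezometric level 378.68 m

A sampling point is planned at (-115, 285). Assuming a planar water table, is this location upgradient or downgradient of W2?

Differences from W1: to W2 (Δx, Δy, Δh) = (305, 10, -0.40); to W3 = (95, 40, -0.09).
Solve a·Δx + b·Δy = Δh: det = 305·40 − 95·10 = 11250.
∂h/∂x = [(-0.40)·40 − (-0.09)·10] / 11250 = -0.001342
∂h/∂y = [305·(-0.09) − 95·(-0.40)] / 11250 = +0.0009378
Head at (-115, 285) = 378.77 + (-0.001342)·(-160) + (+0.0009378)·(185) = 379.16 m.
That is higher than the 378.37 m at W2, so the point is upgradient.

upgradient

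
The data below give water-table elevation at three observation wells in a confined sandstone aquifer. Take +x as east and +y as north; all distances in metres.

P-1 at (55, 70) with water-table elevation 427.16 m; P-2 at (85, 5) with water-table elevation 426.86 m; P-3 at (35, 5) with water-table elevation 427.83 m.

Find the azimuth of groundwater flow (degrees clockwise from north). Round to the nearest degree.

077°

Differences from P-1: to P-2 (Δx, Δy, Δh) = (30, -65, -0.30); to P-3 = (-20, -65, +0.67).
Solve a·Δx + b·Δy = Δh: det = 30·(-65) − (-20)·(-65) = -3250.
∂h/∂x = [(-0.30)·(-65) − (+0.67)·(-65)] / -3250 = -0.01940
∂h/∂y = [30·(+0.67) − (-20)·(-0.30)] / -3250 = -0.004338
Flow direction (−∇h) has components (+0.01940 E, +0.004338 N).
Azimuth = atan2(E, N) = atan2(+0.01940, +0.004338) = 77.4° ≈ 077°.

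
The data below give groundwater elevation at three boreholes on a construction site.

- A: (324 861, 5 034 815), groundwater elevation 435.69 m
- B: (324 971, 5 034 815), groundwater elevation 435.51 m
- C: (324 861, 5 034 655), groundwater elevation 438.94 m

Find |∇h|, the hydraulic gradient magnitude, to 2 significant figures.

∂h/∂x = (435.51 − 435.69) / (324971 − 324861) = -0.001636
∂h/∂y = (438.94 − 435.69) / (5034655 − 5034815) = -0.02031
|∇h| = √(-0.001636² + -0.02031²) = 0.02038

0.020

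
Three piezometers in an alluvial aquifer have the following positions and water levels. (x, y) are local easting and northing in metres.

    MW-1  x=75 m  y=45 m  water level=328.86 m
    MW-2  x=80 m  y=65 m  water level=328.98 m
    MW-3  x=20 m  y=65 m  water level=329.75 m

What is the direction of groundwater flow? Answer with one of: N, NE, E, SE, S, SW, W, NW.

SE

Taking MW-1 as reference: MW-2−MW-1 = (5, 20, +0.12); MW-3−MW-1 = (-55, 20, +0.89).
Solve a·Δx + b·Δy = Δh: det = 5·20 − (-55)·20 = 1200.
∂h/∂x = [(+0.12)·20 − (+0.89)·20] / 1200 = -0.01283
∂h/∂y = [5·(+0.89) − (-55)·(+0.12)] / 1200 = +0.009208
Flow = −∇h = (+0.01283 east, -0.009208 north), which points southeast.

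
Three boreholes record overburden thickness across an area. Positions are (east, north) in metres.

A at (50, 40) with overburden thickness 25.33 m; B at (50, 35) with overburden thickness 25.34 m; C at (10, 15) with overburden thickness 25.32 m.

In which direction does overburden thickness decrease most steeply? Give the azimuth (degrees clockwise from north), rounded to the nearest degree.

323°

Three-point gradient (reference A): Δ to B = (0, -5, +0.01), Δ to C = (-40, -25, -0.01).
∂d/∂x = +0.001500, ∂d/∂y = -0.002000 (det = -200).
Steepest decrease is along −∇f: components (-0.001500 E, +0.002000 N).
Azimuth = atan2(-0.001500, +0.002000) = 323.1° ≈ 323°.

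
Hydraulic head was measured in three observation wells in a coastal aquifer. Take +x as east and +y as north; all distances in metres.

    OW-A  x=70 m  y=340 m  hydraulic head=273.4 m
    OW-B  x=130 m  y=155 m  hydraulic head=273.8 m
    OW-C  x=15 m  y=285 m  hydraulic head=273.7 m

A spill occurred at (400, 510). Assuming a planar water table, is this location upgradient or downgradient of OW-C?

downgradient

Differences from OW-A: to OW-B (Δx, Δy, Δh) = (60, -185, +0.4); to OW-C = (-55, -55, +0.3).
Determinant of the coordinate differences = 60·(-55) − (-55)·(-185) = -13475.
∂h/∂x = [(+0.4)·(-55) − (+0.3)·(-185)] / -13475 = -0.002486
∂h/∂y = [60·(+0.3) − (-55)·(+0.4)] / -13475 = -0.002968
Head at (400, 510) = 273.4 + (-0.002486)·(330) + (-0.002968)·(170) = 272.07 m.
That is lower than the 273.7 m at OW-C, so the point is downgradient.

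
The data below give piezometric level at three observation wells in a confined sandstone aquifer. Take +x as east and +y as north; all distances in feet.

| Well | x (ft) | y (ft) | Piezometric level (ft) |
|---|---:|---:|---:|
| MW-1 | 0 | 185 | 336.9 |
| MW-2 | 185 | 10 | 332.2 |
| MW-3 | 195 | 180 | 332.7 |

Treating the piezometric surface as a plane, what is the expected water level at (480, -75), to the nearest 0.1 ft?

Differences from MW-1: to MW-2 (Δx, Δy, Δh) = (185, -175, -4.7); to MW-3 = (195, -5, -4.2).
Solve a·Δx + b·Δy = Δh: det = 185·(-5) − 195·(-175) = 33200.
∂h/∂x = [(-4.7)·(-5) − (-4.2)·(-175)] / 33200 = -0.02143
∂h/∂y = [185·(-4.2) − 195·(-4.7)] / 33200 = +0.004202
h(480, -75) = 336.9 + (-0.02143)·(480) + (+0.004202)·(-260) = 336.9 -10.287 -1.092 = 325.521 ft.

325.5 ft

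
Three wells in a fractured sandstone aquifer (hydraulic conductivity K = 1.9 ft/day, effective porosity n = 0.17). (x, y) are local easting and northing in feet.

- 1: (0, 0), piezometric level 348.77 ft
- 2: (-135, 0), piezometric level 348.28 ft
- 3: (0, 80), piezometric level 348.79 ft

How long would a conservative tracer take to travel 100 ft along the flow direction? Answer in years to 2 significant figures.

6.7 years

∂h/∂x = (348.28 − 348.77) / (-135 − 0) = +0.003630
∂h/∂y = (348.79 − 348.77) / (80 − 0) = +0.0002500
|∇h| = √(0.003630² + 0.0002500²) = 0.003639
Seepage velocity v = K·i/n = 1.9 × 0.003639 / 0.17 = 0.04067 ft/day.
t = 100 / 0.04067 = 2459 days = 6.73 years.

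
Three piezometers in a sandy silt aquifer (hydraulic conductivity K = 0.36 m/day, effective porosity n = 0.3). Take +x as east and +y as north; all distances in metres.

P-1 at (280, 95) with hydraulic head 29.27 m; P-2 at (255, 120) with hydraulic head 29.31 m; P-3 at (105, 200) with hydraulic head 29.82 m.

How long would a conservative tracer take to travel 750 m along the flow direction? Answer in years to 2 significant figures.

260 years

With h = a·x + b·y + c and P-1 as origin, the differences give:
  (-25)·a + 25·b = +0.04
  (-175)·a + 105·b = +0.55
Eliminate b (×105 and ×25, subtract): 1750·a = -9.550 → a = ∂h/∂x = -0.005457
Back-substitute: b = ∂h/∂y = -0.003857.
|∇h| = √(-0.005457² + -0.003857²) = 0.006682
Seepage velocity v = K·i/n = 0.36 × 0.006682 / 0.3 = 0.008018 m/day.
t = 750 / 0.008018 = 9.354e+04 days = 256 years.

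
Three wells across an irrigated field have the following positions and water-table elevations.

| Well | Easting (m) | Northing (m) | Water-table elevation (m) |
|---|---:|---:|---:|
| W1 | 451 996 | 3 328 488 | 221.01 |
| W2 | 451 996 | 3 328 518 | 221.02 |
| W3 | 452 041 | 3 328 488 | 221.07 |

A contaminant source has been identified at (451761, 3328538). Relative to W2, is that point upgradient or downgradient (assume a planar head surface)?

downgradient

Taking W1 as reference: W2−W1 = (0, 30, +0.01); W3−W1 = (45, 0, +0.06).
Determinant of the coordinate differences = 0·0 − 45·30 = -1350.
∂h/∂x = [(+0.01)·0 − (+0.06)·30] / -1350 = +0.001333
∂h/∂y = [0·(+0.06) − 45·(+0.01)] / -1350 = +0.0003333
Head at (451761, 3328538) = 221.01 + (+0.001333)·(-235) + (+0.0003333)·(50) = 220.71 m.
That is lower than the 221.02 m at W2, so the point is downgradient.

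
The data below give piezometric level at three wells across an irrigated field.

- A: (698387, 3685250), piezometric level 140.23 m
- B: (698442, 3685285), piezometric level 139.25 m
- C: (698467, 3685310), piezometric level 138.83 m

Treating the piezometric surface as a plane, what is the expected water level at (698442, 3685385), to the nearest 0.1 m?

139.5 m

Differences from A: to B (Δx, Δy, Δh) = (55, 35, -0.98); to C = (80, 60, -1.40).
Solve a·Δx + b·Δy = Δh: det = 55·60 − 80·35 = 500.
∂h/∂x = [(-0.98)·60 − (-1.40)·35] / 500 = -0.01960
∂h/∂y = [55·(-1.40) − 80·(-0.98)] / 500 = +0.002800
h(698442, 3685385) = 140.23 + (-0.01960)·(55) + (+0.002800)·(135) = 140.23 -1.078 +0.378 = 139.530 m.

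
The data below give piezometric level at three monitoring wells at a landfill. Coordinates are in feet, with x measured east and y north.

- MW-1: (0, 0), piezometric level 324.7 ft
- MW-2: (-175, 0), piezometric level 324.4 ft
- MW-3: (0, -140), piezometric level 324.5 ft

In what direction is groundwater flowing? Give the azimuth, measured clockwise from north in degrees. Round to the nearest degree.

230°

∂h/∂x = (324.4 − 324.7) / (-175 − 0) = +0.001714
∂h/∂y = (324.5 − 324.7) / (-140 − 0) = +0.001429
Flow direction (−∇h) has components (-0.001714 E, -0.001429 N).
Azimuth = atan2(E, N) = atan2(-0.001714, -0.001429) = 230.2° ≈ 230°.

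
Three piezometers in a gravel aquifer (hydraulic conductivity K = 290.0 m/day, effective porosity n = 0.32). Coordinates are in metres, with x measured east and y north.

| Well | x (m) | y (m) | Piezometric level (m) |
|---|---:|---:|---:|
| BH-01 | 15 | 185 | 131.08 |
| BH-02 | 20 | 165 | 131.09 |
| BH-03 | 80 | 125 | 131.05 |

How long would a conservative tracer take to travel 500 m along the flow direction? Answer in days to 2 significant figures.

Three-point gradient (reference BH-01): Δ to BH-02 = (5, -20, +0.01), Δ to BH-03 = (65, -60, -0.03).
∂h/∂x = -0.001200, ∂h/∂y = -0.0008000 (det = 1000).
|∇h| = √(-0.001200² + -0.0008000²) = 0.001442
Seepage velocity v = K·i/n = 290.0 × 0.001442 / 0.32 = 1.307 m/day.
t = 500 / 1.307 = 382.6 days.

380 days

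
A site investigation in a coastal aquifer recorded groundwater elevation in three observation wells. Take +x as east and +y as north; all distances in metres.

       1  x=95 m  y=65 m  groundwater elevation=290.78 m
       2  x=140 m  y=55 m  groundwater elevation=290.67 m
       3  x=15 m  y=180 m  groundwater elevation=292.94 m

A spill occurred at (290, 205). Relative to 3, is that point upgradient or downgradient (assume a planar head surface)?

Taking 1 as reference: 2−1 = (45, -10, -0.11); 3−1 = (-80, 115, +2.16).
Solve a·Δx + b·Δy = Δh: det = 45·115 − (-80)·(-10) = 4375.
∂h/∂x = [(-0.11)·115 − (+2.16)·(-10)] / 4375 = +0.002046
∂h/∂y = [45·(+2.16) − (-80)·(-0.11)] / 4375 = +0.02021
Head at (290, 205) = 290.78 + (+0.002046)·(195) + (+0.02021)·(140) = 294.01 m.
That is higher than the 292.94 m at 3, so the point is upgradient.

upgradient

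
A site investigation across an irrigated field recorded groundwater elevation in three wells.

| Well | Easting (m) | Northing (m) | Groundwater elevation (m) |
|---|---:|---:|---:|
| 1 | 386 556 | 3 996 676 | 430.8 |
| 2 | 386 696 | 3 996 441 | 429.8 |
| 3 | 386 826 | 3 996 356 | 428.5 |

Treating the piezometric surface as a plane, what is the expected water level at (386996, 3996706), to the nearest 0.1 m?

With h = a·x + b·y + c and 1 as origin, the differences give:
  140·a + (-235)·b = -1.0
  270·a + (-320)·b = -2.3
Eliminate b (×(-320) and ×(-235), subtract): 18650·a = -220.50 → a = ∂h/∂x = -0.01182
Back-substitute: b = ∂h/∂y = -0.002788.
h(386996, 3996706) = 430.8 + (-0.01182)·(440) + (-0.002788)·(30) = 430.8 -5.202 -0.084 = 425.514 m.

425.5 m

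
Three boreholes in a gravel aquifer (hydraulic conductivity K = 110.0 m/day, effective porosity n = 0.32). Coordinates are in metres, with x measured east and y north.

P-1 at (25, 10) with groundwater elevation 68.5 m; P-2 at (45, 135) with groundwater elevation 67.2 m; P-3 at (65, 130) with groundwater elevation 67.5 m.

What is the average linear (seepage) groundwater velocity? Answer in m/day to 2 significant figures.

Taking P-1 as reference: P-2−P-1 = (20, 125, -1.3); P-3−P-1 = (40, 120, -1.0).
Solve a·Δx + b·Δy = Δh: det = 20·120 − 40·125 = -2600.
∂h/∂x = [(-1.3)·120 − (-1.0)·125] / -2600 = +0.01192
∂h/∂y = [20·(-1.0) − 40·(-1.3)] / -2600 = -0.01231
|∇h| = √(0.01192² + -0.01231²) = 0.01714
Seepage velocity v = K·i/n = 110.0 × 0.01714 / 0.32 = 5.892 m/day.

5.9 m/day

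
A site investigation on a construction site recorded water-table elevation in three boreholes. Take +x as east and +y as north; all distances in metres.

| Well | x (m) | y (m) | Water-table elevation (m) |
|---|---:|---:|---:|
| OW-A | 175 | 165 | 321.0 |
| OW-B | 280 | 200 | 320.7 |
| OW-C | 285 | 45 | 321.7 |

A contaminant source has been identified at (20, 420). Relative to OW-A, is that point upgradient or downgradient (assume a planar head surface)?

downgradient

Taking OW-A as reference: OW-B−OW-A = (105, 35, -0.3); OW-C−OW-A = (110, -120, +0.7).
Determinant of the coordinate differences = 105·(-120) − 110·35 = -16450.
∂h/∂x = [(-0.3)·(-120) − (+0.7)·35] / -16450 = -0.0006991
∂h/∂y = [105·(+0.7) − 110·(-0.3)] / -16450 = -0.006474
Head at (20, 420) = 321.0 + (-0.0006991)·(-155) + (-0.006474)·(255) = 319.46 m.
That is lower than the 321.0 m at OW-A, so the point is downgradient.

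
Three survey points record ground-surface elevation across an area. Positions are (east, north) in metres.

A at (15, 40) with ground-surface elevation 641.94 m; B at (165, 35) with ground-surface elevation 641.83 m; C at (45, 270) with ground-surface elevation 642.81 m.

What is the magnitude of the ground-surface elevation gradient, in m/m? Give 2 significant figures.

0.0039 m/m

Differences from A: to B (Δx, Δy, Δh) = (150, -5, -0.11); to C = (30, 230, +0.87).
Determinant of the coordinate differences = 150·230 − 30·(-5) = 34650.
∂z/∂x = [(-0.11)·230 − (+0.87)·(-5)] / 34650 = -0.0006046
∂z/∂y = [150·(+0.87) − 30·(-0.11)] / 34650 = +0.003861
|∇f| = √(-0.0006046² + 0.003861²) = 0.003908 m/m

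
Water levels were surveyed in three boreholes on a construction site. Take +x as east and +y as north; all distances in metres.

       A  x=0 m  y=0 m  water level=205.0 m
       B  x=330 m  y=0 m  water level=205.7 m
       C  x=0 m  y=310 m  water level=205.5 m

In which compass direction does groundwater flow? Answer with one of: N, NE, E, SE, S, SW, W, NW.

∂h/∂x = (205.7 − 205.0) / (330 − 0) = +0.002121
∂h/∂y = (205.5 − 205.0) / (310 − 0) = +0.001613
Flow = −∇h = (-0.002121 east, -0.001613 north), which points southwest.

SW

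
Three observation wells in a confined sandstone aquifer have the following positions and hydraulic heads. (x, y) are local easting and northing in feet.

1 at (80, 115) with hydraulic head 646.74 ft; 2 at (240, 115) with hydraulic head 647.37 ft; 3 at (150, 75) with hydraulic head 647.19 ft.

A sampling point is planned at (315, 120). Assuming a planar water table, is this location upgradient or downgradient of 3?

upgradient

Taking 1 as reference: 2−1 = (160, 0, +0.63); 3−1 = (70, -40, +0.45).
Determinant of the coordinate differences = 160·(-40) − 70·0 = -6400.
∂h/∂x = [(+0.63)·(-40) − (+0.45)·0] / -6400 = +0.003937
∂h/∂y = [160·(+0.45) − 70·(+0.63)] / -6400 = -0.004359
Head at (315, 120) = 646.74 + (+0.003937)·(235) + (-0.004359)·(5) = 647.64 ft.
That is higher than the 647.19 ft at 3, so the point is upgradient.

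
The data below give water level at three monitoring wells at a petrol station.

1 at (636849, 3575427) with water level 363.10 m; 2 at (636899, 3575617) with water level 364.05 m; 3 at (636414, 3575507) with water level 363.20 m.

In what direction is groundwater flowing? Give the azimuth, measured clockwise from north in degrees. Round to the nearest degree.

Differences from 1: to 2 (Δx, Δy, Δh) = (50, 190, +0.95); to 3 = (-435, 80, +0.10).
Determinant of the coordinate differences = 50·80 − (-435)·190 = 86650.
∂h/∂x = [(+0.95)·80 − (+0.10)·190] / 86650 = +0.0006578
∂h/∂y = [50·(+0.10) − (-435)·(+0.95)] / 86650 = +0.004827
Flow direction (−∇h) has components (-0.0006578 E, -0.004827 N).
Azimuth = atan2(E, N) = atan2(-0.0006578, -0.004827) = 187.8° ≈ 188°.

188°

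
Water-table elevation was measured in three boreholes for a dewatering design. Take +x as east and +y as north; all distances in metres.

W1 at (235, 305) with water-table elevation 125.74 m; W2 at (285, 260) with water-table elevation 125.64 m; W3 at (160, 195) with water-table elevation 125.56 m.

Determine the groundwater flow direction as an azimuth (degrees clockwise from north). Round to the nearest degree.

Taking W1 as reference: W2−W1 = (50, -45, -0.10); W3−W1 = (-75, -110, -0.18).
Solve a·Δx + b·Δy = Δh: det = 50·(-110) − (-75)·(-45) = -8875.
∂h/∂x = [(-0.10)·(-110) − (-0.18)·(-45)] / -8875 = -0.0003268
∂h/∂y = [50·(-0.18) − (-75)·(-0.10)] / -8875 = +0.001859
Flow direction (−∇h) has components (+0.0003268 E, -0.001859 N).
Azimuth = atan2(E, N) = atan2(+0.0003268, -0.001859) = 170.0° ≈ 170°.

170°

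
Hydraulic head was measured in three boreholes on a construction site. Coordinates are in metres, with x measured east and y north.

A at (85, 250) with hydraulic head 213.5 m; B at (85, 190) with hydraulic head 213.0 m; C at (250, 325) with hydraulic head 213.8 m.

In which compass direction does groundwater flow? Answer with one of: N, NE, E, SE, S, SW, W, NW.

Differences from A: to B (Δx, Δy, Δh) = (0, -60, -0.5); to C = (165, 75, +0.3).
Determinant of the coordinate differences = 0·75 − 165·(-60) = 9900.
∂h/∂x = [(-0.5)·75 − (+0.3)·(-60)] / 9900 = -0.001970
∂h/∂y = [0·(+0.3) − 165·(-0.5)] / 9900 = +0.008333
Flow = −∇h = (+0.001970 east, -0.008333 north), which points south.

S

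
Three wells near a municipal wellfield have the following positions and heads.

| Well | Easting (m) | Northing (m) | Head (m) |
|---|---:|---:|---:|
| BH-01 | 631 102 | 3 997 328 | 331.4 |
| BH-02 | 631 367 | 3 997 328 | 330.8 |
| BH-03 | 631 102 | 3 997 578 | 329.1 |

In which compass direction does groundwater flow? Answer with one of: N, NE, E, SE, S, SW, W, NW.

N

∂h/∂x = (330.8 − 331.4) / (631367 − 631102) = -0.002264
∂h/∂y = (329.1 − 331.4) / (3997578 − 3997328) = -0.009200
Flow = −∇h = (+0.002264 east, +0.009200 north), which points north.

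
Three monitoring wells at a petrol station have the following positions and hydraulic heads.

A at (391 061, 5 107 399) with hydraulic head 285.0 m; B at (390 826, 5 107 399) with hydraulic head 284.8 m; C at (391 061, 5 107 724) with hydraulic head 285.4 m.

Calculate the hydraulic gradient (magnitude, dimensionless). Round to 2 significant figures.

∂h/∂x = (284.8 − 285.0) / (390826 − 391061) = +0.0008511
∂h/∂y = (285.4 − 285.0) / (5107724 − 5107399) = +0.001231
|∇h| = √(0.0008511² + 0.001231²) = 0.001497

0.0015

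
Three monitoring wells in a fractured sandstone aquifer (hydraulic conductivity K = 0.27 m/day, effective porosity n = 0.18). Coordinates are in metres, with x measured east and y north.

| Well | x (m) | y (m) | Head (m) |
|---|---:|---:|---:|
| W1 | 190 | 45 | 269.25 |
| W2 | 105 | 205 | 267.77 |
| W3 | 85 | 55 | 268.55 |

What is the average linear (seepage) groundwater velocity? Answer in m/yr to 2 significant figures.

Three-point gradient (reference W1): Δ to W2 = (-85, 160, -1.48), Δ to W3 = (-105, 10, -0.70).
∂h/∂x = +0.006094, ∂h/∂y = -0.006013 (det = 15950).
|∇h| = √(0.006094² + -0.006013²) = 0.008561
Seepage velocity v = K·i/n = 0.27 × 0.008561 / 0.18 = 0.01284 m/day = 4.69 m/yr.

4.7 m/yr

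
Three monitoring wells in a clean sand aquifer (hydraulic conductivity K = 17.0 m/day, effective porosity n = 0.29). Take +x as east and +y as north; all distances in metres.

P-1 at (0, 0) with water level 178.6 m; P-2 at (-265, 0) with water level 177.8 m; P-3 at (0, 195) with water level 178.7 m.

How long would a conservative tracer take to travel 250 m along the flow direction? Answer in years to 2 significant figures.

∂h/∂x = (177.8 − 178.6) / (-265 − 0) = +0.003019
∂h/∂y = (178.7 − 178.6) / (195 − 0) = +0.0005128
|∇h| = √(0.003019² + 0.0005128²) = 0.003062
Seepage velocity v = K·i/n = 17.0 × 0.003062 / 0.29 = 0.1795 m/day.
t = 250 / 0.1795 = 1393 days = 3.81 years.

3.8 years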